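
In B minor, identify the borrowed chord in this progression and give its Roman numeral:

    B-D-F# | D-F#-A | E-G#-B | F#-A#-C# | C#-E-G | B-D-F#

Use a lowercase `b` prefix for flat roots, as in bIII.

IV

B minor has the diatonic set Bm, C#dim, D, Em, F#, G, A (with V from harmonic minor). B–D–F# = Bm, D–F#–A = D, F#–A#–C# = F# and C#–E–G = C#dim are all diatonic. But E–G#–B is foreign: the diatonic iv on degree 4 is Em, whereas E comes from B major. It is labeled IV.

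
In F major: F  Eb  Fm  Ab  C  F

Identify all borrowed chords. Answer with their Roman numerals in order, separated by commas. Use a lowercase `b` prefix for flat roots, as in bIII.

F major has the diatonic set F, Gm, Am, Bb, C, Dm, Edim. Of the given chords, F and C are diatonic. Eb (Eb–G–Bb) doesn't fit — on degree 7 F major would have Edim (vii°). Eb is the degree-7 chord of F minor, so it is the borrowed bVII. Fm (F–Ab–C) doesn't fit — on degree 1 F major would have F (I). Fm is the degree-1 chord of F minor, so it is the borrowed i. Ab (Ab–C–Eb) doesn't fit — on degree 3 F major would have Am (iii). Ab is the degree-3 chord of F minor, so it is the borrowed bIII.

bVII, i, bIII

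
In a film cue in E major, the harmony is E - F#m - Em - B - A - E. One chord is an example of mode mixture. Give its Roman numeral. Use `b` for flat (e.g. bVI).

i

The diatonic triads in E major are E, F#m, G#m, A, B, C#m, D#dim. E, F#m, B and A are all diatonic. Em (E–G–B) is not: scale degree 1 in E major carries E (I). In E minor the chord on that degree is Em, so here it functions as i, borrowed from the parallel minor.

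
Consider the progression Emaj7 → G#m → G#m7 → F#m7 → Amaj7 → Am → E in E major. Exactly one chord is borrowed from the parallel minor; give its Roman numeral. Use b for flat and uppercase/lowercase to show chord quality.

In E major the diatonic chords are E, F#m, G#m, A, B, C#m, D#dim. Of the given chords, Emaj7, G#m, G#m7, F#m7, Amaj7 and E are diatonic. Am (A–C–E) doesn't fit — on degree 4 E major would have A (IV). Am is the degree-4 chord of E minor, so it is the borrowed iv.

iv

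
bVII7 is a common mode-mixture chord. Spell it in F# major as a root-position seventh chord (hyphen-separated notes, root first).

E-G#-B-D

bVII7 is built on the lowered scale degree 7. In F# major degree 7 is E#; lowered it becomes E. In F# minor the chord on E is E–G#–B–D.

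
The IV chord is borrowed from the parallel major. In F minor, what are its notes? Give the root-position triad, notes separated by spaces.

Bb D F

The root, Bb, is scale degree 4 — the same note in F minor and F major; only the chord quality changes. In F major the chord on Bb is Bb–D–F.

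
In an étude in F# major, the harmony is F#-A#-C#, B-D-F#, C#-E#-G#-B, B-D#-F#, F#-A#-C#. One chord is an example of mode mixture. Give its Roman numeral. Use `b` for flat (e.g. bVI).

iv

F# major has the diatonic set F#, G#m, A#m, B, C#, D#m, E#dim. Of the given chords, F#–A#–C# = F#, C#–E#–G#–B = C#7 and B–D#–F# = B are diatonic. But B–D–F# is foreign: the diatonic IV on degree 4 is B, whereas Bm comes from F# minor. It is labeled iv.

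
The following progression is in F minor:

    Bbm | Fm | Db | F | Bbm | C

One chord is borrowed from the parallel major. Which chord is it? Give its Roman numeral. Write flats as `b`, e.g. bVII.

I

The diatonic triads in F minor (with V from harmonic minor) are Fm, Gdim, Ab, Bbm, C, Db, Eb. Bbm, Fm, Db and C all belong to that set. F (F–A–C) is not: scale degree 1 in F minor carries Fm (i). In F major the chord on that degree is F, so here it functions as I, borrowed from the parallel major.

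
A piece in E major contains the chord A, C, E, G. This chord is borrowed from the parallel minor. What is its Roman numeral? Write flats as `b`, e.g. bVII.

iv7

A is scale degree 4 in E major. Diatonically E major has A (IV) on that degree; A–C–E–G is instead the minor-seventh chord native to E minor, so it takes the label iv7.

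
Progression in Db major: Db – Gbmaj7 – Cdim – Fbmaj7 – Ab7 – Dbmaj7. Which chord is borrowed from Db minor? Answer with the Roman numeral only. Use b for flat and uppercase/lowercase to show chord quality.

In Db major the diatonic chords are Db, Ebm, Fm, Gb, Ab, Bbm, Cdim. Of the given chords, Db, Gbmaj7, Cdim, Ab7 and Dbmaj7 are diatonic. Fbmaj7 (Fb–Ab–Cb–Eb) doesn't fit — on degree 3 Db major would have Fm (iii). Fbmaj7 is the degree-3 chord of Db minor, so it is the borrowed bIIImaj7.

bIIImaj7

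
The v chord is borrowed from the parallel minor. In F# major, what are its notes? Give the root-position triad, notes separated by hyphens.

v is built on scale degree 5, which is C# in both F# major and its parallel. Building the minor chord from the parallel minor on C#: C#–E–G#.

C#-E-G#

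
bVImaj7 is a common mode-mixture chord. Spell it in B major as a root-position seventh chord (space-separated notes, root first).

G B D F#

The root of bVImaj7 is the lowered 6th degree: G# becomes G. Building the major-seventh chord from the parallel minor on G: G–B–D–F#.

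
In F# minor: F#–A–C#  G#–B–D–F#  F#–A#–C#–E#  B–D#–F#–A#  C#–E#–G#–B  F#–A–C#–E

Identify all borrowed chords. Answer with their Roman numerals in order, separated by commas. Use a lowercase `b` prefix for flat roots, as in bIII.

Imaj7, IVmaj7

The diatonic triads in F# minor (with V from harmonic minor) are F#m, G#dim, A, Bm, C#, D, E. F#–A–C# = F#m, G#–B–D–F# = G#m7b5, C#–E#–G#–B = C#7 and F#–A–C#–E = F#m7 all belong to that set. F#–A#–C#–E# is not: scale degree 1 in F# minor carries F#m (i). In F# major the chord on that degree is F#maj7, so here it functions as Imaj7, borrowed from the parallel major. B–D#–F#–A# doesn't fit — on degree 4 F# minor would have Bm (iv). Bmaj7 is the degree-4 chord of F# major, so it is the borrowed IVmaj7.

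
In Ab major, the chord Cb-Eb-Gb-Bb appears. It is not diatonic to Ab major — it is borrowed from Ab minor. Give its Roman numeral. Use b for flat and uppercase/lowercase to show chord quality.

bIIImaj7

The root Cb is the lowered 3rd scale degree — diatonically Ab major has C there. Cb–Eb–Gb–Bb is a major-seventh chord — the form found in Ab minor, not the diatonic iii (Cm). Borrowed into Ab major it is written bIIImaj7.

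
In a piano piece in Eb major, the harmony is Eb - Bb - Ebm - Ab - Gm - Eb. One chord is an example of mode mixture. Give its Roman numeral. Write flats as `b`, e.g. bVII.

Eb major has the diatonic set Eb, Fm, Gm, Ab, Bb, Cm, Ddim. Eb, Bb, Ab and Gm are all diatonic. But Ebm (Eb–Gb–Bb) is foreign: the diatonic I on degree 1 is Eb, whereas Ebm comes from Eb minor. It is labeled i.

i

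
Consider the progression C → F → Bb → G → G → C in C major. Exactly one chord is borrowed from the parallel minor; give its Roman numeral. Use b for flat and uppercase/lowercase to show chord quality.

In C major the diatonic chords are C, Dm, Em, F, G, Am, Bdim. Of the given chords, C, F and G are diatonic. Bb (Bb–D–F) doesn't fit — on degree 7 C major would have Bdim (vii°). Bb is the degree-7 chord of C minor, so it is the borrowed bVII.

bVII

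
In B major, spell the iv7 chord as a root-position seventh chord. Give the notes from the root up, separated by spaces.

E G B D

The root, E, is scale degree 4 — the same note in B major and B minor; only the chord quality changes. In B minor the chord on E is E–G–B–D.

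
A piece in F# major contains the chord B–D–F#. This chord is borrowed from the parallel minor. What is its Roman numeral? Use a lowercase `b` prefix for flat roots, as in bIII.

iv

The root B is the diatonic 4th degree of F# major; the borrowing shows in the chord quality. B–D–F# is a minor chord — the form found in F# minor, not the diatonic IV (B). Borrowed into F# major it is written iv.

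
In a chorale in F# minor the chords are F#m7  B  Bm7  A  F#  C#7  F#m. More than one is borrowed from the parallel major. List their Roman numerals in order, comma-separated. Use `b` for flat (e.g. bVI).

IV, I

In F# minor (with V from harmonic minor) the diatonic chords are F#m, G#dim, A, Bm, C#, D, E. F#m7, Bm7, A, C#7 and F#m are all diatonic. B (B–D#–F#) is not: scale degree 4 in F# minor carries Bm (iv). In F# major the chord on that degree is B, so here it functions as IV, borrowed from the parallel major. F# (F#–A#–C#) is not: scale degree 1 in F# minor carries F#m (i). In F# major the chord on that degree is F#, so here it functions as I, borrowed from the parallel major.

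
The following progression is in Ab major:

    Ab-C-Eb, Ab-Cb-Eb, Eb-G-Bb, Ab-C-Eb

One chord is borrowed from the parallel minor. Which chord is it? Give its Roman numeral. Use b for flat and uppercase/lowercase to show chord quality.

i

Ab major has the diatonic set Ab, Bbm, Cm, Db, Eb, Fm, Gdim. Ab–C–Eb = Ab and Eb–G–Bb = Eb both belong to that set. Ab–Cb–Eb doesn't fit — on degree 1 Ab major would have Ab (I). Abm is the degree-1 chord of Ab minor, so it is the borrowed i.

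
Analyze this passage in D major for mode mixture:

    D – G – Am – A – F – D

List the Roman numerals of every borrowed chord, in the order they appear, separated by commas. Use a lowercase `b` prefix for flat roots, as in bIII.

v, bIII

The diatonic triads in D major are D, Em, F#m, G, A, Bm, C#dim. D, G and A all belong to that set. Am (A–C–E) is not: scale degree 5 in D major carries A (V). In D minor the chord on that degree is Am, so here it functions as v, borrowed from the parallel minor. But F (F–A–C) is foreign: the diatonic iii on degree 3 is F#m, whereas F comes from D minor. It is labeled bIII.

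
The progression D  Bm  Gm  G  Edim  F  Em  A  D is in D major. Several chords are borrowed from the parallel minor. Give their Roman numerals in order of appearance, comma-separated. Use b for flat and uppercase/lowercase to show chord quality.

In D major the diatonic chords are D, Em, F#m, G, A, Bm, C#dim. D, Bm, G, Em and A all belong to that set. Gm (G–Bb–D) doesn't fit — on degree 4 D major would have G (IV). Gm is the degree-4 chord of D minor, so it is the borrowed iv. Edim (E–G–Bb) doesn't fit — on degree 2 D major would have Em (ii). Edim is the degree-2 chord of D minor, so it is the borrowed ii°. F (F–A–C) doesn't fit — on degree 3 D major would have F#m (iii). F is the degree-3 chord of D minor, so it is the borrowed bIII.

iv, ii°, bIII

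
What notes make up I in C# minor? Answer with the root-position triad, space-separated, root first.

C# E# G#

I is built on scale degree 1, which is C# in both C# minor and its parallel. Stacking thirds in C# major on C# gives C#–E#–G#.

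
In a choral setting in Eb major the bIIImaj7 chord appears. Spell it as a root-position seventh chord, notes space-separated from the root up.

Gb Bb Db F

The root of bIIImaj7 is the lowered 3rd degree: G becomes Gb. In Eb minor the chord on Gb is Gb–Bb–Db–F.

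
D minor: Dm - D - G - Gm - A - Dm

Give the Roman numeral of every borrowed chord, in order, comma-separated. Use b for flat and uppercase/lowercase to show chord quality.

In D minor (with V from harmonic minor) the diatonic chords are Dm, Edim, F, Gm, A, Bb, C. Of the given chords, Dm, Gm and A are diatonic. D (D–F#–A) doesn't fit — on degree 1 D minor would have Dm (i). D is the degree-1 chord of D major, so it is the borrowed I. But G (G–B–D) is foreign: the diatonic iv on degree 4 is Gm, whereas G comes from D major. It is labeled IV.

I, IV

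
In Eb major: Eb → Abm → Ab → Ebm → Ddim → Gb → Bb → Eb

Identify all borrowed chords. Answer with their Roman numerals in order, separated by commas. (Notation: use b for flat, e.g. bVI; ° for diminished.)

iv, i, bIII

The diatonic triads in Eb major are Eb, Fm, Gm, Ab, Bb, Cm, Ddim. Eb, Ab, Ddim and Bb all belong to that set. Abm (Ab–Cb–Eb) is not: scale degree 4 in Eb major carries Ab (IV). In Eb minor the chord on that degree is Abm, so here it functions as iv, borrowed from the parallel minor. But Ebm (Eb–Gb–Bb) is foreign: the diatonic I on degree 1 is Eb, whereas Ebm comes from Eb minor. It is labeled i. Gb (Gb–Bb–Db) doesn't fit — on degree 3 Eb major would have Gm (iii). Gb is the degree-3 chord of Eb minor, so it is the borrowed bIII.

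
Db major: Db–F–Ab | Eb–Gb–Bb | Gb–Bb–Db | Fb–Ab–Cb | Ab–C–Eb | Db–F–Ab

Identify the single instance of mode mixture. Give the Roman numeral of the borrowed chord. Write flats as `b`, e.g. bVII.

bIII

The diatonic triads in Db major are Db, Ebm, Fm, Gb, Ab, Bbm, Cdim. Db–F–Ab = Db, Eb–Gb–Bb = Ebm, Gb–Bb–Db = Gb and Ab–C–Eb = Ab are all diatonic. But Fb–Ab–Cb is foreign: the diatonic iii on degree 3 is Fm, whereas Fb comes from Db minor. It is labeled bIII.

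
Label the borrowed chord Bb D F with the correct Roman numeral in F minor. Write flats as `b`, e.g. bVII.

The root Bb is the diatonic 4th degree of F minor; the borrowing shows in the chord quality. Diatonically F minor has Bbm (iv) on that degree; Bb–D–F is instead the major chord native to F major, so it takes the label IV.

IV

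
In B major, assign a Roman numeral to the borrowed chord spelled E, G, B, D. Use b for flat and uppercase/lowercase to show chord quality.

iv7

E is scale degree 4 in B major. Diatonically B major has E (IV) on that degree; E–G–B–D is instead the minor-seventh chord native to B minor, so it takes the label iv7.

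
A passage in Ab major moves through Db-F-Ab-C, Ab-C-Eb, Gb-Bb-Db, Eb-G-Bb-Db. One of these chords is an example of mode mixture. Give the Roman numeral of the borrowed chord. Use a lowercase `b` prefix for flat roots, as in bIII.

In Ab major the diatonic chords are Ab, Bbm, Cm, Db, Eb, Fm, Gdim. Db–F–Ab–C = Dbmaj7, Ab–C–Eb = Ab and Eb–G–Bb–Db = Eb7 are all diatonic. Gb–Bb–Db doesn't fit — on degree 7 Ab major would have Gdim (vii°). Gb is the degree-7 chord of Ab minor, so it is the borrowed bVII.

bVII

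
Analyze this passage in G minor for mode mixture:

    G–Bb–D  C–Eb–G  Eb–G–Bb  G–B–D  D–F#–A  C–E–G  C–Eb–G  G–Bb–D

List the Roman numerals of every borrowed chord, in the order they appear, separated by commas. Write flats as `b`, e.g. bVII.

In G minor (with V from harmonic minor) the diatonic chords are Gm, Adim, Bb, Cm, D, Eb, F. Of the given chords, G–Bb–D = Gm, C–Eb–G = Cm, Eb–G–Bb = Eb and D–F#–A = D are diatonic. G–B–D doesn't fit — on degree 1 G minor would have Gm (i). G is the degree-1 chord of G major, so it is the borrowed I. C–E–G doesn't fit — on degree 4 G minor would have Cm (iv). C is the degree-4 chord of G major, so it is the borrowed IV.

I, IV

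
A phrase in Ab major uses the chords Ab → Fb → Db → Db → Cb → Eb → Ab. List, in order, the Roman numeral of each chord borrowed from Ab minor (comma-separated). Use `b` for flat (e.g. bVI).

The diatonic triads in Ab major are Ab, Bbm, Cm, Db, Eb, Fm, Gdim. Of the given chords, Ab, Db and Eb are diatonic. Fb (Fb–Ab–Cb) doesn't fit — on degree 6 Ab major would have Fm (vi). Fb is the degree-6 chord of Ab minor, so it is the borrowed bVI. But Cb (Cb–Eb–Gb) is foreign: the diatonic iii on degree 3 is Cm, whereas Cb comes from Ab minor. It is labeled bIII.

bVI, bIII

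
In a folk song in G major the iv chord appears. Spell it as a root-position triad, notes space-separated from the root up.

C Eb G

iv is built on scale degree 4, which is C in both G major and its parallel. Building the minor chord from the parallel minor on C: C–Eb–G.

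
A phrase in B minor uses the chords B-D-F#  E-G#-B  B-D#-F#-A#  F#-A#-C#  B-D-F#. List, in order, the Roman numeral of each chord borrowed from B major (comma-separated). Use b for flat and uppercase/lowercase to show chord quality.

IV, Imaj7

In B minor (with V from harmonic minor) the diatonic chords are Bm, C#dim, D, Em, F#, G, A. B–D–F# = Bm and F#–A#–C# = F# are both diatonic. E–G#–B doesn't fit — on degree 4 B minor would have Em (iv). E is the degree-4 chord of B major, so it is the borrowed IV. But B–D#–F#–A# is foreign: the diatonic i on degree 1 is Bm, whereas Bmaj7 comes from B major. It is labeled Imaj7.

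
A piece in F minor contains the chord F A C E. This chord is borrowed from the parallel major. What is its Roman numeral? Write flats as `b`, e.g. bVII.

F is scale degree 1 in F minor. The diatonic chord on degree 1 would be Fm (i), but F–A–C–E is the major-seventh chord from F major. As a borrowed chord it is labeled Imaj7.

Imaj7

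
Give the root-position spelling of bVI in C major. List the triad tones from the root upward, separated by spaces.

The root of bVI is the lowered 6th degree: A becomes Ab. In C minor the chord on Ab is Ab–C–Eb.

Ab C Eb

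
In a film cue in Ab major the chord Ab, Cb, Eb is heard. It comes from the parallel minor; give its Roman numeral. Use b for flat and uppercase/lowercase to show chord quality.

i

Ab is scale degree 1 in Ab major. Ab–Cb–Eb is a minor chord — the form found in Ab minor, not the diatonic I (Ab). Borrowed into Ab major it is written i.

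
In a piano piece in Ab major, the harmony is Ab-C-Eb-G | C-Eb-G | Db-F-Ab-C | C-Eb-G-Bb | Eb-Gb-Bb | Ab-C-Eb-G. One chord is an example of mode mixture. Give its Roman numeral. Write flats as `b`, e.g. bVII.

In Ab major the diatonic chords are Ab, Bbm, Cm, Db, Eb, Fm, Gdim. Ab–C–Eb–G = Abmaj7, C–Eb–G = Cm, Db–F–Ab–C = Dbmaj7 and C–Eb–G–Bb = Cm7 all belong to that set. But Eb–Gb–Bb is foreign: the diatonic V on degree 5 is Eb, whereas Ebm comes from Ab minor. It is labeled v.

v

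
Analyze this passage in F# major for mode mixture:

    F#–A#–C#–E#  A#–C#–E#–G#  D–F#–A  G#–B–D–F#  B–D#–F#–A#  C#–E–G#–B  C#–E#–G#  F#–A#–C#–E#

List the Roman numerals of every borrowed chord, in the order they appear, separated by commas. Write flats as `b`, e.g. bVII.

In F# major the diatonic chords are F#, G#m, A#m, B, C#, D#m, E#dim. F#–A#–C#–E# = F#maj7, A#–C#–E#–G# = A#m7, B–D#–F#–A# = Bmaj7 and C#–E#–G# = C# are all diatonic. D–F#–A is not: scale degree 6 in F# major carries D#m (vi). In F# minor the chord on that degree is D, so here it functions as bVI, borrowed from the parallel minor. G#–B–D–F# doesn't fit — on degree 2 F# major would have G#m (ii). G#m7b5 is the degree-2 chord of F# minor, so it is the borrowed iiø7. C#–E–G#–B is not: scale degree 5 in F# major carries C# (V). In F# minor the chord on that degree is C#m7, so here it functions as v7, borrowed from the parallel minor.

bVI, iiø7, v7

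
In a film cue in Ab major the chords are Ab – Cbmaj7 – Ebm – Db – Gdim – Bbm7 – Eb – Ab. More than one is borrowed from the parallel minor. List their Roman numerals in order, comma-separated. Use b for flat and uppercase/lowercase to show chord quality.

The diatonic triads in Ab major are Ab, Bbm, Cm, Db, Eb, Fm, Gdim. Ab, Db, Gdim, Bbm7 and Eb all belong to that set. But Cbmaj7 (Cb–Eb–Gb–Bb) is foreign: the diatonic iii on degree 3 is Cm, whereas Cbmaj7 comes from Ab minor. It is labeled bIIImaj7. But Ebm (Eb–Gb–Bb) is foreign: the diatonic V on degree 5 is Eb, whereas Ebm comes from Ab minor. It is labeled v.

bIIImaj7, v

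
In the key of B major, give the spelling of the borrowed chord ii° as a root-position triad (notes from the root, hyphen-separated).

C#-E-G

The root, C#, is scale degree 2 — the same note in B major and B minor; only the chord quality changes. In B minor the chord on C# is C#–E–G.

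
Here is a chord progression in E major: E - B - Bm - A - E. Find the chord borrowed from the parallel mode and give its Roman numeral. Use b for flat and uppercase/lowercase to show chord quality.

E major has the diatonic set E, F#m, G#m, A, B, C#m, D#dim. Of the given chords, E, B and A are diatonic. Bm (B–D–F#) doesn't fit — on degree 5 E major would have B (V). Bm is the degree-5 chord of E minor, so it is the borrowed v.

v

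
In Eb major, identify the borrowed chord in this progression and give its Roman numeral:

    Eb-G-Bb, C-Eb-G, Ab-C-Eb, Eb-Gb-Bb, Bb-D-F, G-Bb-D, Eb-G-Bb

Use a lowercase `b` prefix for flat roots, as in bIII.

i

The diatonic triads in Eb major are Eb, Fm, Gm, Ab, Bb, Cm, Ddim. Of the given chords, Eb–G–Bb = Eb, C–Eb–G = Cm, Ab–C–Eb = Ab, Bb–D–F = Bb and G–Bb–D = Gm are diatonic. Eb–Gb–Bb is not: scale degree 1 in Eb major carries Eb (I). In Eb minor the chord on that degree is Ebm, so here it functions as i, borrowed from the parallel minor.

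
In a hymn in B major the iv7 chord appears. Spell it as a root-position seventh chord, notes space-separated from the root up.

E G B D

The root, E, is scale degree 4 — the same note in B major and B minor; only the chord quality changes. In B minor the chord on E is E–G–B–D.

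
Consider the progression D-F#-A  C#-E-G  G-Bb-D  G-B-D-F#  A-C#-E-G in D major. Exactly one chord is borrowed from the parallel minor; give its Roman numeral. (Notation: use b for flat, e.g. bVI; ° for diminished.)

The diatonic triads in D major are D, Em, F#m, G, A, Bm, C#dim. Of the given chords, D–F#–A = D, C#–E–G = C#dim, G–B–D–F# = Gmaj7 and A–C#–E–G = A7 are diatonic. G–Bb–D doesn't fit — on degree 4 D major would have G (IV). Gm is the degree-4 chord of D minor, so it is the borrowed iv.

iv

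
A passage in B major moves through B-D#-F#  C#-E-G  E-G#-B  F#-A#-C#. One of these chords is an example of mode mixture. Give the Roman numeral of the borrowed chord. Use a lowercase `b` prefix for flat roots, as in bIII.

The diatonic triads in B major are B, C#m, D#m, E, F#, G#m, A#dim. B–D#–F# = B, E–G#–B = E and F#–A#–C# = F# all belong to that set. C#–E–G doesn't fit — on degree 2 B major would have C#m (ii). C#dim is the degree-2 chord of B minor, so it is the borrowed ii°.

ii°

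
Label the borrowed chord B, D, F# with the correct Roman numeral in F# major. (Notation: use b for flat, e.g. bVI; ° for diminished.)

iv

B is scale degree 4 in F# major. B–D–F# is a minor chord — the form found in F# minor, not the diatonic IV (B). Borrowed into F# major it is written iv.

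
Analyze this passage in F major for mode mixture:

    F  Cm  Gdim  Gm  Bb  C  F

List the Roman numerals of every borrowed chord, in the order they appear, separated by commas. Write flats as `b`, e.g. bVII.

F major has the diatonic set F, Gm, Am, Bb, C, Dm, Edim. F, Gm, Bb and C are all diatonic. Cm (C–Eb–G) is not: scale degree 5 in F major carries C (V). In F minor the chord on that degree is Cm, so here it functions as v, borrowed from the parallel minor. Gdim (G–Bb–Db) is not: scale degree 2 in F major carries Gm (ii). In F minor the chord on that degree is Gdim, so here it functions as ii°, borrowed from the parallel minor.

v, ii°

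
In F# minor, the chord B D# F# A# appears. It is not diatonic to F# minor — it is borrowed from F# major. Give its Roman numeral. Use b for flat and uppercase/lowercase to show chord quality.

IVmaj7

The root B is the diatonic 4th degree of F# minor; the borrowing shows in the chord quality. The diatonic chord on degree 4 would be Bm (iv), but B–D#–F#–A# is the major-seventh chord from F# major. As a borrowed chord it is labeled IVmaj7.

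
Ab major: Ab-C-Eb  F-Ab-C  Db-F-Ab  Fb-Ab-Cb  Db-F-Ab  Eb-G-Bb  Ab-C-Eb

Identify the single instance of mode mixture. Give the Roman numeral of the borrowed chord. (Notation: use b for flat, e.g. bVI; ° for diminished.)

bVI

Ab major has the diatonic set Ab, Bbm, Cm, Db, Eb, Fm, Gdim. Ab–C–Eb = Ab, F–Ab–C = Fm, Db–F–Ab = Db and Eb–G–Bb = Eb are all diatonic. Fb–Ab–Cb doesn't fit — on degree 6 Ab major would have Fm (vi). Fb is the degree-6 chord of Ab minor, so it is the borrowed bVI.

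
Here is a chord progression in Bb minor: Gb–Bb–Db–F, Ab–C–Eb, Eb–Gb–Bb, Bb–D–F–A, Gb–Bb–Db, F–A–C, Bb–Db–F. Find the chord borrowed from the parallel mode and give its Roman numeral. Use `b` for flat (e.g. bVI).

The diatonic triads in Bb minor (with V from harmonic minor) are Bbm, Cdim, Db, Ebm, F, Gb, Ab. Gb–Bb–Db–F = Gbmaj7, Ab–C–Eb = Ab, Eb–Gb–Bb = Ebm, Gb–Bb–Db = Gb, F–A–C = F and Bb–Db–F = Bbm are all diatonic. But Bb–D–F–A is foreign: the diatonic i on degree 1 is Bbm, whereas Bbmaj7 comes from Bb major. It is labeled Imaj7.

Imaj7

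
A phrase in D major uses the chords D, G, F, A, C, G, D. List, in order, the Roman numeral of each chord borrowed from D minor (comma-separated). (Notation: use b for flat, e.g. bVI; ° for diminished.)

The diatonic triads in D major are D, Em, F#m, G, A, Bm, C#dim. Of the given chords, D, G and A are diatonic. F (F–A–C) is not: scale degree 3 in D major carries F#m (iii). In D minor the chord on that degree is F, so here it functions as bIII, borrowed from the parallel minor. But C (C–E–G) is foreign: the diatonic vii° on degree 7 is C#dim, whereas C comes from D minor. It is labeled bVII.

bIII, bVII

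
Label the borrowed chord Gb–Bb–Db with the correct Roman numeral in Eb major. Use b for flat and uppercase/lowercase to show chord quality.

bIII

In Eb major scale degree 3 is G; Gb is its lowered form, from Eb minor. Gb–Bb–Db is a major chord — the form found in Eb minor, not the diatonic iii (Gm). Borrowed into Eb major it is written bIII.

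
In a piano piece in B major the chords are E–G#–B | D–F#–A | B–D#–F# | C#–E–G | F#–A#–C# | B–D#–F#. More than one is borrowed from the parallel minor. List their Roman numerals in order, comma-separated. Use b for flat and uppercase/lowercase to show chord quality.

bIII, ii°

B major has the diatonic set B, C#m, D#m, E, F#, G#m, A#dim. E–G#–B = E, B–D#–F# = B and F#–A#–C# = F# all belong to that set. D–F#–A doesn't fit — on degree 3 B major would have D#m (iii). D is the degree-3 chord of B minor, so it is the borrowed bIII. C#–E–G doesn't fit — on degree 2 B major would have C#m (ii). C#dim is the degree-2 chord of B minor, so it is the borrowed ii°.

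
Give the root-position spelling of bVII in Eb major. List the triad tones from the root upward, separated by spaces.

Scale degree 7 in Eb major is D. bVII uses the lowered form, Db, taken from Eb minor. In Eb minor the chord on Db is Db–F–Ab.

Db F Ab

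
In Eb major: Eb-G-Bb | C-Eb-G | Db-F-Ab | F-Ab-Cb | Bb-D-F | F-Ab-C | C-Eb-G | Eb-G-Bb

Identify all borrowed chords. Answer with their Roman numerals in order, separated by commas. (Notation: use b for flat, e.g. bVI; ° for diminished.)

bVII, ii°

The diatonic triads in Eb major are Eb, Fm, Gm, Ab, Bb, Cm, Ddim. Eb–G–Bb = Eb, C–Eb–G = Cm, Bb–D–F = Bb and F–Ab–C = Fm all belong to that set. Db–F–Ab is not: scale degree 7 in Eb major carries Ddim (vii°). In Eb minor the chord on that degree is Db, so here it functions as bVII, borrowed from the parallel minor. But F–Ab–Cb is foreign: the diatonic ii on degree 2 is Fm, whereas Fdim comes from Eb minor. It is labeled ii°.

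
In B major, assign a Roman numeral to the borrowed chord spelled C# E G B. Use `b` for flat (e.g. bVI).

iiø7

C# is scale degree 2 in B major. C#–E–G–B is a half-diminished-seventh chord — the form found in B minor, not the diatonic ii (C#m). Borrowed into B major it is written iiø7.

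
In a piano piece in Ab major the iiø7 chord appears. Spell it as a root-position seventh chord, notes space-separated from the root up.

Bb Db Fb Ab

The root, Bb, is scale degree 2 — the same note in Ab major and Ab minor; only the chord quality changes. Building the half-diminished-seventh chord from the parallel minor on Bb: Bb–Db–Fb–Ab.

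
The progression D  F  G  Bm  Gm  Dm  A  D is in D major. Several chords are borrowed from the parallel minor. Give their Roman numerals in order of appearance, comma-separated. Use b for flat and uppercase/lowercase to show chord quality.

The diatonic triads in D major are D, Em, F#m, G, A, Bm, C#dim. D, G, Bm and A are all diatonic. F (F–A–C) is not: scale degree 3 in D major carries F#m (iii). In D minor the chord on that degree is F, so here it functions as bIII, borrowed from the parallel minor. But Gm (G–Bb–D) is foreign: the diatonic IV on degree 4 is G, whereas Gm comes from D minor. It is labeled iv. Dm (D–F–A) is not: scale degree 1 in D major carries D (I). In D minor the chord on that degree is Dm, so here it functions as i, borrowed from the parallel minor.

bIII, iv, i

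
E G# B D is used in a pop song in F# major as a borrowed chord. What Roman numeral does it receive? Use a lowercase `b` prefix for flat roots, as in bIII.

bVII7

The root E is the lowered 7th scale degree — diatonically F# major has E# there. Diatonically F# major has E#dim (vii°) on that degree; E–G#–B–D is instead the dominant-seventh chord native to F# minor, so it takes the label bVII7.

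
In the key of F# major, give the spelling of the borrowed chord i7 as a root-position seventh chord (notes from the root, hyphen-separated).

F#-A-C#-E

i7 is built on scale degree 1, which is F# in both F# major and its parallel. Building the minor-seventh chord from the parallel minor on F#: F#–A–C#–E.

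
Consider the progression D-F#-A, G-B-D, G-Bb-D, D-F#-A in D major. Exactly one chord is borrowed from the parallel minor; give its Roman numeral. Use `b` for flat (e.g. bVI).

The diatonic triads in D major are D, Em, F#m, G, A, Bm, C#dim. Of the given chords, D–F#–A = D and G–B–D = G are diatonic. But G–Bb–D is foreign: the diatonic IV on degree 4 is G, whereas Gm comes from D minor. It is labeled iv.

iv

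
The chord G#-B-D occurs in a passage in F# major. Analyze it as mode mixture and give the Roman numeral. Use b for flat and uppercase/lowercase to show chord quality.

The root G# is the diatonic 2nd degree of F# major; the borrowing shows in the chord quality. Diatonically F# major has G#m (ii) on that degree; G#–B–D is instead the diminished chord native to F# minor, so it takes the label ii°.

ii°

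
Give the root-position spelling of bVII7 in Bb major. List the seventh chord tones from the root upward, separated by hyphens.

Ab-C-Eb-Gb

Scale degree 7 in Bb major is A. bVII7 uses the lowered form, Ab, taken from Bb minor. Stacking thirds in Bb minor on Ab gives Ab–C–Eb–Gb.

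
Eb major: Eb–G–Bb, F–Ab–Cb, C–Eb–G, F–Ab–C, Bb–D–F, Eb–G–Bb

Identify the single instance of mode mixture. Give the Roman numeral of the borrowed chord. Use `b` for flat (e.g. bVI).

ii°

Eb major has the diatonic set Eb, Fm, Gm, Ab, Bb, Cm, Ddim. Eb–G–Bb = Eb, C–Eb–G = Cm, F–Ab–C = Fm and Bb–D–F = Bb are all diatonic. F–Ab–Cb is not: scale degree 2 in Eb major carries Fm (ii). In Eb minor the chord on that degree is Fdim, so here it functions as ii°, borrowed from the parallel minor.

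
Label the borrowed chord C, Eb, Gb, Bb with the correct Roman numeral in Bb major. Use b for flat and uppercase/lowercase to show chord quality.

C is scale degree 2 in Bb major. Diatonically Bb major has Cm (ii) on that degree; C–Eb–Gb–Bb is instead the half-diminished-seventh chord native to Bb minor, so it takes the label iiø7.

iiø7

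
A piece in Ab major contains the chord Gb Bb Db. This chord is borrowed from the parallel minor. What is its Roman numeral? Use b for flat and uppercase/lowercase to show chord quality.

bVII

Gb is the lowered form of scale degree 7 in Ab major (the diatonic degree 7 is G). Gb–Bb–Db is a major chord — the form found in Ab minor, not the diatonic vii° (Gdim). Borrowed into Ab major it is written bVII.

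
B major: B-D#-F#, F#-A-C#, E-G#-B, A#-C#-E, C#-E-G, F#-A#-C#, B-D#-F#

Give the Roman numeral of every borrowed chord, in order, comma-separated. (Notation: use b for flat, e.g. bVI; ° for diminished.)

v, ii°

In B major the diatonic chords are B, C#m, D#m, E, F#, G#m, A#dim. B–D#–F# = B, E–G#–B = E, A#–C#–E = A#dim and F#–A#–C# = F# all belong to that set. F#–A–C# is not: scale degree 5 in B major carries F# (V). In B minor the chord on that degree is F#m, so here it functions as v, borrowed from the parallel minor. C#–E–G doesn't fit — on degree 2 B major would have C#m (ii). C#dim is the degree-2 chord of B minor, so it is the borrowed ii°.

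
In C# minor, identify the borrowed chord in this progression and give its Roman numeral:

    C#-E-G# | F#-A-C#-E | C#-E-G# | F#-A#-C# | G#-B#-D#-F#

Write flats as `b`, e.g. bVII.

IV

C# minor has the diatonic set C#m, D#dim, E, F#m, G#, A, B (with V from harmonic minor). C#–E–G# = C#m, F#–A–C#–E = F#m7 and G#–B#–D#–F# = G#7 all belong to that set. F#–A#–C# doesn't fit — on degree 4 C# minor would have F#m (iv). F# is the degree-4 chord of C# major, so it is the borrowed IV.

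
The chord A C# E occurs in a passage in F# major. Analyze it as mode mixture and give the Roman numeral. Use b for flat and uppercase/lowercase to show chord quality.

bIII

The root A is the lowered 3rd scale degree — diatonically F# major has A# there. Diatonically F# major has A#m (iii) on that degree; A–C#–E is instead the major chord native to F# minor, so it takes the label bIII.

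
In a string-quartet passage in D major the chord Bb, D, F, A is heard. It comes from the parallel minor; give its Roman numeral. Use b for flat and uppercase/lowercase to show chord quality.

bVImaj7

Bb is the lowered form of scale degree 6 in D major (the diatonic degree 6 is B). The diatonic chord on degree 6 would be Bm (vi), but Bb–D–F–A is the major-seventh chord from D minor. As a borrowed chord it is labeled bVImaj7.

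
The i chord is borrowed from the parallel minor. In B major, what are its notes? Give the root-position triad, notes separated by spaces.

The root, B, is scale degree 1 — the same note in B major and B minor; only the chord quality changes. Stacking thirds in B minor on B gives B–D–F#.

B D F#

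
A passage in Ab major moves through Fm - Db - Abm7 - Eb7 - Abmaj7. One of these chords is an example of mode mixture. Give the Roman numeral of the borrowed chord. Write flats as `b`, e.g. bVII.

i7

Ab major has the diatonic set Ab, Bbm, Cm, Db, Eb, Fm, Gdim. Fm, Db, Eb7 and Abmaj7 all belong to that set. Abm7 (Ab–Cb–Eb–Gb) is not: scale degree 1 in Ab major carries Ab (I). In Ab minor the chord on that degree is Abm7, so here it functions as i7, borrowed from the parallel minor.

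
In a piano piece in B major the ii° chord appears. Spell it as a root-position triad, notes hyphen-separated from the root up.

The root, C#, is scale degree 2 — the same note in B major and B minor; only the chord quality changes. Stacking thirds in B minor on C# gives C#–E–G.

C#-E-G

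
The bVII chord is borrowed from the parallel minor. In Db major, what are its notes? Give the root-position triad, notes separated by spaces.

Scale degree 7 in Db major is C. bVII uses the lowered form, Cb, taken from Db minor. Stacking thirds in Db minor on Cb gives Cb–Eb–Gb.

Cb Eb Gb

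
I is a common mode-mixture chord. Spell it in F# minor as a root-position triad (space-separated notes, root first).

The root, F#, is scale degree 1 — the same note in F# minor and F# major; only the chord quality changes. In F# major the chord on F# is F#–A#–C#.

F# A# C#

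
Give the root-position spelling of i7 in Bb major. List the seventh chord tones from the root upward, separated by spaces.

The root, Bb, is scale degree 1 — the same note in Bb major and Bb minor; only the chord quality changes. Stacking thirds in Bb minor on Bb gives Bb–Db–F–Ab.

Bb Db F Ab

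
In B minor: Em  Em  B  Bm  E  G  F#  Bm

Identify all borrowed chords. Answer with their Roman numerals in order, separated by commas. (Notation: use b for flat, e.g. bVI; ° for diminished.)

The diatonic triads in B minor (with V from harmonic minor) are Bm, C#dim, D, Em, F#, G, A. Em, Bm, G and F# all belong to that set. But B (B–D#–F#) is foreign: the diatonic i on degree 1 is Bm, whereas B comes from B major. It is labeled I. E (E–G#–B) is not: scale degree 4 in B minor carries Em (iv). In B major the chord on that degree is E, so here it functions as IV, borrowed from the parallel major.

I, IV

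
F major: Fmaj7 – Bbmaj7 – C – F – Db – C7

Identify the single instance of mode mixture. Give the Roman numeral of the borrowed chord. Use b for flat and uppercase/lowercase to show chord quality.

bVI

In F major the diatonic chords are F, Gm, Am, Bb, C, Dm, Edim. Fmaj7, Bbmaj7, C, F and C7 are all diatonic. Db (Db–F–Ab) is not: scale degree 6 in F major carries Dm (vi). In F minor the chord on that degree is Db, so here it functions as bVI, borrowed from the parallel minor.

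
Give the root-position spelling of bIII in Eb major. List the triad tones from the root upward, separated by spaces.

Gb Bb Db

bIII is built on the lowered scale degree 3. In Eb major degree 3 is G; lowered it becomes Gb. Stacking thirds in Eb minor on Gb gives Gb–Bb–Db.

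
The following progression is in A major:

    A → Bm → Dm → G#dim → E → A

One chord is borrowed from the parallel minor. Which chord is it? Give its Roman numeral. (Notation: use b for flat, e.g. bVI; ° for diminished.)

iv

A major has the diatonic set A, Bm, C#m, D, E, F#m, G#dim. Of the given chords, A, Bm, G#dim and E are diatonic. But Dm (D–F–A) is foreign: the diatonic IV on degree 4 is D, whereas Dm comes from A minor. It is labeled iv.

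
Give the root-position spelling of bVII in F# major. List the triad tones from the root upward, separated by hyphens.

E-G#-B

bVII is built on the lowered scale degree 7. In F# major degree 7 is E#; lowered it becomes E. Building the major chord from the parallel minor on E: E–G#–B.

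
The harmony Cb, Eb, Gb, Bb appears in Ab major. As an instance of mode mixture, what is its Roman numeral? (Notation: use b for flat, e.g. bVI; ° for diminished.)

In Ab major scale degree 3 is C; Cb is its lowered form, from Ab minor. Diatonically Ab major has Cm (iii) on that degree; Cb–Eb–Gb–Bb is instead the major-seventh chord native to Ab minor, so it takes the label bIIImaj7.

bIIImaj7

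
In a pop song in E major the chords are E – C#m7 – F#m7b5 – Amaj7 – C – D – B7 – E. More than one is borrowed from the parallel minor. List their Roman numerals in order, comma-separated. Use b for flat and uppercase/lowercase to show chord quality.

The diatonic triads in E major are E, F#m, G#m, A, B, C#m, D#dim. E, C#m7, Amaj7 and B7 all belong to that set. F#m7b5 (F#–A–C–E) doesn't fit — on degree 2 E major would have F#m (ii). F#m7b5 is the degree-2 chord of E minor, so it is the borrowed iiø7. C (C–E–G) is not: scale degree 6 in E major carries C#m (vi). In E minor the chord on that degree is C, so here it functions as bVI, borrowed from the parallel minor. But D (D–F#–A) is foreign: the diatonic vii° on degree 7 is D#dim, whereas D comes from E minor. It is labeled bVII.

iiø7, bVI, bVII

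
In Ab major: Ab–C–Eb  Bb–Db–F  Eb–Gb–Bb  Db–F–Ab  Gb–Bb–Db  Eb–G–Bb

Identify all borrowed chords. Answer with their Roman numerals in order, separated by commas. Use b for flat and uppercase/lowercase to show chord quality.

In Ab major the diatonic chords are Ab, Bbm, Cm, Db, Eb, Fm, Gdim. Ab–C–Eb = Ab, Bb–Db–F = Bbm, Db–F–Ab = Db and Eb–G–Bb = Eb are all diatonic. Eb–Gb–Bb doesn't fit — on degree 5 Ab major would have Eb (V). Ebm is the degree-5 chord of Ab minor, so it is the borrowed v. But Gb–Bb–Db is foreign: the diatonic vii° on degree 7 is Gdim, whereas Gb comes from Ab minor. It is labeled bVII.

v, bVII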